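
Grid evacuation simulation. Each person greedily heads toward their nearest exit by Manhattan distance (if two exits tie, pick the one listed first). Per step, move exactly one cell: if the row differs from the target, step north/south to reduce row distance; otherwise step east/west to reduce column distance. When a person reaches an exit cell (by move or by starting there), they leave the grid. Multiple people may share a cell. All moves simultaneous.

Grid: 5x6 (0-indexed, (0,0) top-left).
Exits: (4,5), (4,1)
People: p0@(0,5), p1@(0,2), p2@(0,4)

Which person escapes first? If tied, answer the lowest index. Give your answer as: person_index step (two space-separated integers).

Answer: 0 4

Derivation:
Step 1: p0:(0,5)->(1,5) | p1:(0,2)->(1,2) | p2:(0,4)->(1,4)
Step 2: p0:(1,5)->(2,5) | p1:(1,2)->(2,2) | p2:(1,4)->(2,4)
Step 3: p0:(2,5)->(3,5) | p1:(2,2)->(3,2) | p2:(2,4)->(3,4)
Step 4: p0:(3,5)->(4,5)->EXIT | p1:(3,2)->(4,2) | p2:(3,4)->(4,4)
Step 5: p0:escaped | p1:(4,2)->(4,1)->EXIT | p2:(4,4)->(4,5)->EXIT
Exit steps: [4, 5, 5]
First to escape: p0 at step 4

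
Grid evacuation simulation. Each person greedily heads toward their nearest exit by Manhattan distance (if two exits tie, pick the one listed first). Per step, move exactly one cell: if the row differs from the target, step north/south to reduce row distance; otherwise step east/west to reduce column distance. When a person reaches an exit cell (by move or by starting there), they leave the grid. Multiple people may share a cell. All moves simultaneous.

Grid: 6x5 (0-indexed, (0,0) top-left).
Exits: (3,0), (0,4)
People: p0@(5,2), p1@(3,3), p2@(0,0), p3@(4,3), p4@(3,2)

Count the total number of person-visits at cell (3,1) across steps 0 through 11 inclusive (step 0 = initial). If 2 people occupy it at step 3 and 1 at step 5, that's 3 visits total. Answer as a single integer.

Answer: 4

Derivation:
Step 0: p0@(5,2) p1@(3,3) p2@(0,0) p3@(4,3) p4@(3,2) -> at (3,1): 0 [-], cum=0
Step 1: p0@(4,2) p1@(3,2) p2@(1,0) p3@(3,3) p4@(3,1) -> at (3,1): 1 [p4], cum=1
Step 2: p0@(3,2) p1@(3,1) p2@(2,0) p3@(3,2) p4@ESC -> at (3,1): 1 [p1], cum=2
Step 3: p0@(3,1) p1@ESC p2@ESC p3@(3,1) p4@ESC -> at (3,1): 2 [p0,p3], cum=4
Step 4: p0@ESC p1@ESC p2@ESC p3@ESC p4@ESC -> at (3,1): 0 [-], cum=4
Total visits = 4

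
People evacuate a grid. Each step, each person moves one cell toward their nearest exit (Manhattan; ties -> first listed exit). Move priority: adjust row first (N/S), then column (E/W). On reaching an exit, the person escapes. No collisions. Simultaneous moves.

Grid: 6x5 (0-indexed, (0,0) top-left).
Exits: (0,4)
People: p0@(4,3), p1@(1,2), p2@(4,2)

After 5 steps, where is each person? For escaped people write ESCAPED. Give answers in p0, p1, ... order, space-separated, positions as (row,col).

Step 1: p0:(4,3)->(3,3) | p1:(1,2)->(0,2) | p2:(4,2)->(3,2)
Step 2: p0:(3,3)->(2,3) | p1:(0,2)->(0,3) | p2:(3,2)->(2,2)
Step 3: p0:(2,3)->(1,3) | p1:(0,3)->(0,4)->EXIT | p2:(2,2)->(1,2)
Step 4: p0:(1,3)->(0,3) | p1:escaped | p2:(1,2)->(0,2)
Step 5: p0:(0,3)->(0,4)->EXIT | p1:escaped | p2:(0,2)->(0,3)

ESCAPED ESCAPED (0,3)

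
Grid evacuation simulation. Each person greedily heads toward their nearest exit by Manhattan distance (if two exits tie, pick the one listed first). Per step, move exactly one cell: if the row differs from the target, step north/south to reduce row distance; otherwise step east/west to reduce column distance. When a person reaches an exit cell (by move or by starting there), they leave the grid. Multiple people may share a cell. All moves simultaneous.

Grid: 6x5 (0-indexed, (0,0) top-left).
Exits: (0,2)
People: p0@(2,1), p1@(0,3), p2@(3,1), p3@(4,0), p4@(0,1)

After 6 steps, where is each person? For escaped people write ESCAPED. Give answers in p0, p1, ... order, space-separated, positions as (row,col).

Step 1: p0:(2,1)->(1,1) | p1:(0,3)->(0,2)->EXIT | p2:(3,1)->(2,1) | p3:(4,0)->(3,0) | p4:(0,1)->(0,2)->EXIT
Step 2: p0:(1,1)->(0,1) | p1:escaped | p2:(2,1)->(1,1) | p3:(3,0)->(2,0) | p4:escaped
Step 3: p0:(0,1)->(0,2)->EXIT | p1:escaped | p2:(1,1)->(0,1) | p3:(2,0)->(1,0) | p4:escaped
Step 4: p0:escaped | p1:escaped | p2:(0,1)->(0,2)->EXIT | p3:(1,0)->(0,0) | p4:escaped
Step 5: p0:escaped | p1:escaped | p2:escaped | p3:(0,0)->(0,1) | p4:escaped
Step 6: p0:escaped | p1:escaped | p2:escaped | p3:(0,1)->(0,2)->EXIT | p4:escaped

ESCAPED ESCAPED ESCAPED ESCAPED ESCAPED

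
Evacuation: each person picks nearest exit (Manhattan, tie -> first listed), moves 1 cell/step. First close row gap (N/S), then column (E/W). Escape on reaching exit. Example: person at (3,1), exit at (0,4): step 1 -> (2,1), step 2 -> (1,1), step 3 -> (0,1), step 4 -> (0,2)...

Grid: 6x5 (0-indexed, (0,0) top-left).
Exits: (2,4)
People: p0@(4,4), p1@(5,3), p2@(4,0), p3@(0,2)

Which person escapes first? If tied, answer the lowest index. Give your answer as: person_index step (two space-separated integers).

Step 1: p0:(4,4)->(3,4) | p1:(5,3)->(4,3) | p2:(4,0)->(3,0) | p3:(0,2)->(1,2)
Step 2: p0:(3,4)->(2,4)->EXIT | p1:(4,3)->(3,3) | p2:(3,0)->(2,0) | p3:(1,2)->(2,2)
Step 3: p0:escaped | p1:(3,3)->(2,3) | p2:(2,0)->(2,1) | p3:(2,2)->(2,3)
Step 4: p0:escaped | p1:(2,3)->(2,4)->EXIT | p2:(2,1)->(2,2) | p3:(2,3)->(2,4)->EXIT
Step 5: p0:escaped | p1:escaped | p2:(2,2)->(2,3) | p3:escaped
Step 6: p0:escaped | p1:escaped | p2:(2,3)->(2,4)->EXIT | p3:escaped
Exit steps: [2, 4, 6, 4]
First to escape: p0 at step 2

Answer: 0 2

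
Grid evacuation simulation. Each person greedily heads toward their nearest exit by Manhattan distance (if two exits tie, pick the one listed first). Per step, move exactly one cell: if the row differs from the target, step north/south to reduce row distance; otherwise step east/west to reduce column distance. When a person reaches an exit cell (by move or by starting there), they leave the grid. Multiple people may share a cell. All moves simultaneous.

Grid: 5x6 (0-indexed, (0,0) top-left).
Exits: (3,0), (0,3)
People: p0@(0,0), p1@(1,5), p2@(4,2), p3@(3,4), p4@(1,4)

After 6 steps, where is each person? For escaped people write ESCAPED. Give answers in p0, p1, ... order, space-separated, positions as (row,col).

Step 1: p0:(0,0)->(1,0) | p1:(1,5)->(0,5) | p2:(4,2)->(3,2) | p3:(3,4)->(3,3) | p4:(1,4)->(0,4)
Step 2: p0:(1,0)->(2,0) | p1:(0,5)->(0,4) | p2:(3,2)->(3,1) | p3:(3,3)->(3,2) | p4:(0,4)->(0,3)->EXIT
Step 3: p0:(2,0)->(3,0)->EXIT | p1:(0,4)->(0,3)->EXIT | p2:(3,1)->(3,0)->EXIT | p3:(3,2)->(3,1) | p4:escaped
Step 4: p0:escaped | p1:escaped | p2:escaped | p3:(3,1)->(3,0)->EXIT | p4:escaped

ESCAPED ESCAPED ESCAPED ESCAPED ESCAPED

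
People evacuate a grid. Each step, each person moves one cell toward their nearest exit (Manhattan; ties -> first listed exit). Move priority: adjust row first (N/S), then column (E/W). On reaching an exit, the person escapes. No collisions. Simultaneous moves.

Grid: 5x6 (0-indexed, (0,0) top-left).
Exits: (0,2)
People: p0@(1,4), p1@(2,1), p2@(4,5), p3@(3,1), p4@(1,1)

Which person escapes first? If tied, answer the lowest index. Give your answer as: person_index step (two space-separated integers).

Answer: 4 2

Derivation:
Step 1: p0:(1,4)->(0,4) | p1:(2,1)->(1,1) | p2:(4,5)->(3,5) | p3:(3,1)->(2,1) | p4:(1,1)->(0,1)
Step 2: p0:(0,4)->(0,3) | p1:(1,1)->(0,1) | p2:(3,5)->(2,5) | p3:(2,1)->(1,1) | p4:(0,1)->(0,2)->EXIT
Step 3: p0:(0,3)->(0,2)->EXIT | p1:(0,1)->(0,2)->EXIT | p2:(2,5)->(1,5) | p3:(1,1)->(0,1) | p4:escaped
Step 4: p0:escaped | p1:escaped | p2:(1,5)->(0,5) | p3:(0,1)->(0,2)->EXIT | p4:escaped
Step 5: p0:escaped | p1:escaped | p2:(0,5)->(0,4) | p3:escaped | p4:escaped
Step 6: p0:escaped | p1:escaped | p2:(0,4)->(0,3) | p3:escaped | p4:escaped
Step 7: p0:escaped | p1:escaped | p2:(0,3)->(0,2)->EXIT | p3:escaped | p4:escaped
Exit steps: [3, 3, 7, 4, 2]
First to escape: p4 at step 2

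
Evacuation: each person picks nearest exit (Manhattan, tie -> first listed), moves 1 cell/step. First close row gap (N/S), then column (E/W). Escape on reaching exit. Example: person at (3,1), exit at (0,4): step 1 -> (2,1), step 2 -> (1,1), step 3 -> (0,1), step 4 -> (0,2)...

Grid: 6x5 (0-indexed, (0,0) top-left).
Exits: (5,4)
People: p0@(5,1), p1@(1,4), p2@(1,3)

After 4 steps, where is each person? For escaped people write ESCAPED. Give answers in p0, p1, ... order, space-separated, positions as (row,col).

Step 1: p0:(5,1)->(5,2) | p1:(1,4)->(2,4) | p2:(1,3)->(2,3)
Step 2: p0:(5,2)->(5,3) | p1:(2,4)->(3,4) | p2:(2,3)->(3,3)
Step 3: p0:(5,3)->(5,4)->EXIT | p1:(3,4)->(4,4) | p2:(3,3)->(4,3)
Step 4: p0:escaped | p1:(4,4)->(5,4)->EXIT | p2:(4,3)->(5,3)

ESCAPED ESCAPED (5,3)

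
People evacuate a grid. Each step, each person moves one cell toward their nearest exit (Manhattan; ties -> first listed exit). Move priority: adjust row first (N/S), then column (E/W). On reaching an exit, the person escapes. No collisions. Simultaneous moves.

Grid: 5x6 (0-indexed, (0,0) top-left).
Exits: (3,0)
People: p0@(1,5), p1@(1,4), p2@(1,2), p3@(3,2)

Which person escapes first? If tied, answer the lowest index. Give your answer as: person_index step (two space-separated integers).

Answer: 3 2

Derivation:
Step 1: p0:(1,5)->(2,5) | p1:(1,4)->(2,4) | p2:(1,2)->(2,2) | p3:(3,2)->(3,1)
Step 2: p0:(2,5)->(3,5) | p1:(2,4)->(3,4) | p2:(2,2)->(3,2) | p3:(3,1)->(3,0)->EXIT
Step 3: p0:(3,5)->(3,4) | p1:(3,4)->(3,3) | p2:(3,2)->(3,1) | p3:escaped
Step 4: p0:(3,4)->(3,3) | p1:(3,3)->(3,2) | p2:(3,1)->(3,0)->EXIT | p3:escaped
Step 5: p0:(3,3)->(3,2) | p1:(3,2)->(3,1) | p2:escaped | p3:escaped
Step 6: p0:(3,2)->(3,1) | p1:(3,1)->(3,0)->EXIT | p2:escaped | p3:escaped
Step 7: p0:(3,1)->(3,0)->EXIT | p1:escaped | p2:escaped | p3:escaped
Exit steps: [7, 6, 4, 2]
First to escape: p3 at step 2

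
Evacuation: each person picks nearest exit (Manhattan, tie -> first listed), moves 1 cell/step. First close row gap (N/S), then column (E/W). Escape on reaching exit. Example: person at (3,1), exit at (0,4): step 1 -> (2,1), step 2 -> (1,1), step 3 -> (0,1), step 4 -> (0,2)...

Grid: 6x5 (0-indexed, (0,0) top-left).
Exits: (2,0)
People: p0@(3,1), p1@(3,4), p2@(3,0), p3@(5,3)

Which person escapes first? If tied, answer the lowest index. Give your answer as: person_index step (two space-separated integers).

Answer: 2 1

Derivation:
Step 1: p0:(3,1)->(2,1) | p1:(3,4)->(2,4) | p2:(3,0)->(2,0)->EXIT | p3:(5,3)->(4,3)
Step 2: p0:(2,1)->(2,0)->EXIT | p1:(2,4)->(2,3) | p2:escaped | p3:(4,3)->(3,3)
Step 3: p0:escaped | p1:(2,3)->(2,2) | p2:escaped | p3:(3,3)->(2,3)
Step 4: p0:escaped | p1:(2,2)->(2,1) | p2:escaped | p3:(2,3)->(2,2)
Step 5: p0:escaped | p1:(2,1)->(2,0)->EXIT | p2:escaped | p3:(2,2)->(2,1)
Step 6: p0:escaped | p1:escaped | p2:escaped | p3:(2,1)->(2,0)->EXIT
Exit steps: [2, 5, 1, 6]
First to escape: p2 at step 1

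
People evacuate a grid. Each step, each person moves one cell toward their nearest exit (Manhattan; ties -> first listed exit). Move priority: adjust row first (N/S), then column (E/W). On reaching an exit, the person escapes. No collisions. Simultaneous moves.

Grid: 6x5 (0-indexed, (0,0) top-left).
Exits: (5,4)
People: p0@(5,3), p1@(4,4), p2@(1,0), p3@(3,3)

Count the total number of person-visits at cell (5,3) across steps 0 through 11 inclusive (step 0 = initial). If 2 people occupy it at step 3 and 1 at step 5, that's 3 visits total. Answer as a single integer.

Step 0: p0@(5,3) p1@(4,4) p2@(1,0) p3@(3,3) -> at (5,3): 1 [p0], cum=1
Step 1: p0@ESC p1@ESC p2@(2,0) p3@(4,3) -> at (5,3): 0 [-], cum=1
Step 2: p0@ESC p1@ESC p2@(3,0) p3@(5,3) -> at (5,3): 1 [p3], cum=2
Step 3: p0@ESC p1@ESC p2@(4,0) p3@ESC -> at (5,3): 0 [-], cum=2
Step 4: p0@ESC p1@ESC p2@(5,0) p3@ESC -> at (5,3): 0 [-], cum=2
Step 5: p0@ESC p1@ESC p2@(5,1) p3@ESC -> at (5,3): 0 [-], cum=2
Step 6: p0@ESC p1@ESC p2@(5,2) p3@ESC -> at (5,3): 0 [-], cum=2
Step 7: p0@ESC p1@ESC p2@(5,3) p3@ESC -> at (5,3): 1 [p2], cum=3
Step 8: p0@ESC p1@ESC p2@ESC p3@ESC -> at (5,3): 0 [-], cum=3
Total visits = 3

Answer: 3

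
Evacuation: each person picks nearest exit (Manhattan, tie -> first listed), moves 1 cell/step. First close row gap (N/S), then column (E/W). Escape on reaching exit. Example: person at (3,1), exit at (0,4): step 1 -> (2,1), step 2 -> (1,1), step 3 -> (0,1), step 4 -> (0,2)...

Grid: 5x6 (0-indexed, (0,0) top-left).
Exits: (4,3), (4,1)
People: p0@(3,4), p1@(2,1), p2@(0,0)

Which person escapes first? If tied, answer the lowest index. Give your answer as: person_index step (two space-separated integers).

Answer: 0 2

Derivation:
Step 1: p0:(3,4)->(4,4) | p1:(2,1)->(3,1) | p2:(0,0)->(1,0)
Step 2: p0:(4,4)->(4,3)->EXIT | p1:(3,1)->(4,1)->EXIT | p2:(1,0)->(2,0)
Step 3: p0:escaped | p1:escaped | p2:(2,0)->(3,0)
Step 4: p0:escaped | p1:escaped | p2:(3,0)->(4,0)
Step 5: p0:escaped | p1:escaped | p2:(4,0)->(4,1)->EXIT
Exit steps: [2, 2, 5]
First to escape: p0 at step 2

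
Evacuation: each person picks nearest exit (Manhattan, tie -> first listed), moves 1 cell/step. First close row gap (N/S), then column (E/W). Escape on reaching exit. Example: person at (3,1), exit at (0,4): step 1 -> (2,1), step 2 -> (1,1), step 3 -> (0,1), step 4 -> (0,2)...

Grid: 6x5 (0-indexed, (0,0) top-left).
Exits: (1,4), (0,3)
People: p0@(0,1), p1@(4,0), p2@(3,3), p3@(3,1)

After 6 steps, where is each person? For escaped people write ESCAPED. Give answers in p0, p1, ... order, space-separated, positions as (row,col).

Step 1: p0:(0,1)->(0,2) | p1:(4,0)->(3,0) | p2:(3,3)->(2,3) | p3:(3,1)->(2,1)
Step 2: p0:(0,2)->(0,3)->EXIT | p1:(3,0)->(2,0) | p2:(2,3)->(1,3) | p3:(2,1)->(1,1)
Step 3: p0:escaped | p1:(2,0)->(1,0) | p2:(1,3)->(1,4)->EXIT | p3:(1,1)->(1,2)
Step 4: p0:escaped | p1:(1,0)->(1,1) | p2:escaped | p3:(1,2)->(1,3)
Step 5: p0:escaped | p1:(1,1)->(1,2) | p2:escaped | p3:(1,3)->(1,4)->EXIT
Step 6: p0:escaped | p1:(1,2)->(1,3) | p2:escaped | p3:escaped

ESCAPED (1,3) ESCAPED ESCAPED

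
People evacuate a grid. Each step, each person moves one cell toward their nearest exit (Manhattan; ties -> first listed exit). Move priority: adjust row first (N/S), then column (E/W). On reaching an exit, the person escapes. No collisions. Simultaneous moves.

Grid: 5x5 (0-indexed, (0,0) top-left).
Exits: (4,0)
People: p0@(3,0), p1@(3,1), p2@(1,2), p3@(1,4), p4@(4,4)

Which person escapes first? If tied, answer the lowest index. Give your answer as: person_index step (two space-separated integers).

Answer: 0 1

Derivation:
Step 1: p0:(3,0)->(4,0)->EXIT | p1:(3,1)->(4,1) | p2:(1,2)->(2,2) | p3:(1,4)->(2,4) | p4:(4,4)->(4,3)
Step 2: p0:escaped | p1:(4,1)->(4,0)->EXIT | p2:(2,2)->(3,2) | p3:(2,4)->(3,4) | p4:(4,3)->(4,2)
Step 3: p0:escaped | p1:escaped | p2:(3,2)->(4,2) | p3:(3,4)->(4,4) | p4:(4,2)->(4,1)
Step 4: p0:escaped | p1:escaped | p2:(4,2)->(4,1) | p3:(4,4)->(4,3) | p4:(4,1)->(4,0)->EXIT
Step 5: p0:escaped | p1:escaped | p2:(4,1)->(4,0)->EXIT | p3:(4,3)->(4,2) | p4:escaped
Step 6: p0:escaped | p1:escaped | p2:escaped | p3:(4,2)->(4,1) | p4:escaped
Step 7: p0:escaped | p1:escaped | p2:escaped | p3:(4,1)->(4,0)->EXIT | p4:escaped
Exit steps: [1, 2, 5, 7, 4]
First to escape: p0 at step 1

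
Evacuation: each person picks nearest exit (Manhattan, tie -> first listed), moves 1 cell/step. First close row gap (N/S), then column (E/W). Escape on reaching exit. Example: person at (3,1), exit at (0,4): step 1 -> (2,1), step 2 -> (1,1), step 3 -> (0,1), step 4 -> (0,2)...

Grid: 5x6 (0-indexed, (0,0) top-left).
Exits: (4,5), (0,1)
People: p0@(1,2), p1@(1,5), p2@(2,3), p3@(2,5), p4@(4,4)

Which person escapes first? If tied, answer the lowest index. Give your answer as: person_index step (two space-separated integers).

Answer: 4 1

Derivation:
Step 1: p0:(1,2)->(0,2) | p1:(1,5)->(2,5) | p2:(2,3)->(3,3) | p3:(2,5)->(3,5) | p4:(4,4)->(4,5)->EXIT
Step 2: p0:(0,2)->(0,1)->EXIT | p1:(2,5)->(3,5) | p2:(3,3)->(4,3) | p3:(3,5)->(4,5)->EXIT | p4:escaped
Step 3: p0:escaped | p1:(3,5)->(4,5)->EXIT | p2:(4,3)->(4,4) | p3:escaped | p4:escaped
Step 4: p0:escaped | p1:escaped | p2:(4,4)->(4,5)->EXIT | p3:escaped | p4:escaped
Exit steps: [2, 3, 4, 2, 1]
First to escape: p4 at step 1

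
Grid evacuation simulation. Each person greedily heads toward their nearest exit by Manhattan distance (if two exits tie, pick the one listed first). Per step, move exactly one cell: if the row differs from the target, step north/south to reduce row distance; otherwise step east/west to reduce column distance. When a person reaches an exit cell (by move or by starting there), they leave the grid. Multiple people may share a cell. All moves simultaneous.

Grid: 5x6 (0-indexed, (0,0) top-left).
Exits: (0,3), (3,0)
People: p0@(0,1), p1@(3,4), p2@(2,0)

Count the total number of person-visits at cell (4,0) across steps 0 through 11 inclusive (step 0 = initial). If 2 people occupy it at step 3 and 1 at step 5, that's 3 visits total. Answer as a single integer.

Answer: 0

Derivation:
Step 0: p0@(0,1) p1@(3,4) p2@(2,0) -> at (4,0): 0 [-], cum=0
Step 1: p0@(0,2) p1@(2,4) p2@ESC -> at (4,0): 0 [-], cum=0
Step 2: p0@ESC p1@(1,4) p2@ESC -> at (4,0): 0 [-], cum=0
Step 3: p0@ESC p1@(0,4) p2@ESC -> at (4,0): 0 [-], cum=0
Step 4: p0@ESC p1@ESC p2@ESC -> at (4,0): 0 [-], cum=0
Total visits = 0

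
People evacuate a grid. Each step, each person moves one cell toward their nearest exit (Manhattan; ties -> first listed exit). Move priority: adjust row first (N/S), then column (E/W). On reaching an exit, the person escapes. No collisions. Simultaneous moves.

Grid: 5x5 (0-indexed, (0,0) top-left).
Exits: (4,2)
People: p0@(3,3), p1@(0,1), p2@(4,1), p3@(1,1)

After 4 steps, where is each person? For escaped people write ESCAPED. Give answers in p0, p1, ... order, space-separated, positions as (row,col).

Step 1: p0:(3,3)->(4,3) | p1:(0,1)->(1,1) | p2:(4,1)->(4,2)->EXIT | p3:(1,1)->(2,1)
Step 2: p0:(4,3)->(4,2)->EXIT | p1:(1,1)->(2,1) | p2:escaped | p3:(2,1)->(3,1)
Step 3: p0:escaped | p1:(2,1)->(3,1) | p2:escaped | p3:(3,1)->(4,1)
Step 4: p0:escaped | p1:(3,1)->(4,1) | p2:escaped | p3:(4,1)->(4,2)->EXIT

ESCAPED (4,1) ESCAPED ESCAPED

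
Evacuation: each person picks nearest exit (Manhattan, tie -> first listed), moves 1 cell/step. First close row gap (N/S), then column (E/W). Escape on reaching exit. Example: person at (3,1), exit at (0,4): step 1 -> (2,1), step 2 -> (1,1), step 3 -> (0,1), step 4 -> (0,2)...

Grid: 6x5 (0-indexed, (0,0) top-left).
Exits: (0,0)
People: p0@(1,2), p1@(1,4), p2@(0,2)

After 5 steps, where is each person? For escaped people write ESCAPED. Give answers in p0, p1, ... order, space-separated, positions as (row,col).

Step 1: p0:(1,2)->(0,2) | p1:(1,4)->(0,4) | p2:(0,2)->(0,1)
Step 2: p0:(0,2)->(0,1) | p1:(0,4)->(0,3) | p2:(0,1)->(0,0)->EXIT
Step 3: p0:(0,1)->(0,0)->EXIT | p1:(0,3)->(0,2) | p2:escaped
Step 4: p0:escaped | p1:(0,2)->(0,1) | p2:escaped
Step 5: p0:escaped | p1:(0,1)->(0,0)->EXIT | p2:escaped

ESCAPED ESCAPED ESCAPED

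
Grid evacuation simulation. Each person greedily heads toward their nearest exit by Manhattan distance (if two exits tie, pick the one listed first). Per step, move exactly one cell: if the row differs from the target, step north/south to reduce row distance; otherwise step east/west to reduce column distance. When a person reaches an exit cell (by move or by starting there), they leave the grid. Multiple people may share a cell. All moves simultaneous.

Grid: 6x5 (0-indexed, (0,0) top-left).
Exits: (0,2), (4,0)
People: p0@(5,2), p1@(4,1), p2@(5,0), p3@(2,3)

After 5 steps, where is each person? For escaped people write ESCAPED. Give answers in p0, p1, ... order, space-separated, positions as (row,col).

Step 1: p0:(5,2)->(4,2) | p1:(4,1)->(4,0)->EXIT | p2:(5,0)->(4,0)->EXIT | p3:(2,3)->(1,3)
Step 2: p0:(4,2)->(4,1) | p1:escaped | p2:escaped | p3:(1,3)->(0,3)
Step 3: p0:(4,1)->(4,0)->EXIT | p1:escaped | p2:escaped | p3:(0,3)->(0,2)->EXIT

ESCAPED ESCAPED ESCAPED ESCAPED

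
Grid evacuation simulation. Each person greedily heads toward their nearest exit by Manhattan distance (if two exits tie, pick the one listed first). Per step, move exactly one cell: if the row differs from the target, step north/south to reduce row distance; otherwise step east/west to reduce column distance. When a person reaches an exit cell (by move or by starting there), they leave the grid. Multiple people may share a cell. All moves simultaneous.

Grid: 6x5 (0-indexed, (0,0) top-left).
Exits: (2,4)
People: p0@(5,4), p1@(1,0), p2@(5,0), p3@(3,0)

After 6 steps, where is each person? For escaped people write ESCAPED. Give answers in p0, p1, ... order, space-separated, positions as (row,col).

Step 1: p0:(5,4)->(4,4) | p1:(1,0)->(2,0) | p2:(5,0)->(4,0) | p3:(3,0)->(2,0)
Step 2: p0:(4,4)->(3,4) | p1:(2,0)->(2,1) | p2:(4,0)->(3,0) | p3:(2,0)->(2,1)
Step 3: p0:(3,4)->(2,4)->EXIT | p1:(2,1)->(2,2) | p2:(3,0)->(2,0) | p3:(2,1)->(2,2)
Step 4: p0:escaped | p1:(2,2)->(2,3) | p2:(2,0)->(2,1) | p3:(2,2)->(2,3)
Step 5: p0:escaped | p1:(2,3)->(2,4)->EXIT | p2:(2,1)->(2,2) | p3:(2,3)->(2,4)->EXIT
Step 6: p0:escaped | p1:escaped | p2:(2,2)->(2,3) | p3:escaped

ESCAPED ESCAPED (2,3) ESCAPED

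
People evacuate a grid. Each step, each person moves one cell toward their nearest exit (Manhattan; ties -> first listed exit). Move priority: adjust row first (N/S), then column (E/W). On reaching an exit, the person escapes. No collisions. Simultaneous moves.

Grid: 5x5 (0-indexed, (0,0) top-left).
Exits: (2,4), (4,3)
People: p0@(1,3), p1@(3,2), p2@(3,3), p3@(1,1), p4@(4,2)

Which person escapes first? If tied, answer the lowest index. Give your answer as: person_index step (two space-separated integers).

Step 1: p0:(1,3)->(2,3) | p1:(3,2)->(4,2) | p2:(3,3)->(4,3)->EXIT | p3:(1,1)->(2,1) | p4:(4,2)->(4,3)->EXIT
Step 2: p0:(2,3)->(2,4)->EXIT | p1:(4,2)->(4,3)->EXIT | p2:escaped | p3:(2,1)->(2,2) | p4:escaped
Step 3: p0:escaped | p1:escaped | p2:escaped | p3:(2,2)->(2,3) | p4:escaped
Step 4: p0:escaped | p1:escaped | p2:escaped | p3:(2,3)->(2,4)->EXIT | p4:escaped
Exit steps: [2, 2, 1, 4, 1]
First to escape: p2 at step 1

Answer: 2 1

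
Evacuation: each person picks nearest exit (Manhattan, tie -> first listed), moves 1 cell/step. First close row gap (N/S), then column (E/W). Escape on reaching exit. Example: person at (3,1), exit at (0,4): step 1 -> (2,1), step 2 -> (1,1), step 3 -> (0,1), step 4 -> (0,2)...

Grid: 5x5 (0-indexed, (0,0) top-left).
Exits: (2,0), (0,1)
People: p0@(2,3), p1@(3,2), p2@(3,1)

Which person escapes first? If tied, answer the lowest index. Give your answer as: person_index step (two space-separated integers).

Answer: 2 2

Derivation:
Step 1: p0:(2,3)->(2,2) | p1:(3,2)->(2,2) | p2:(3,1)->(2,1)
Step 2: p0:(2,2)->(2,1) | p1:(2,2)->(2,1) | p2:(2,1)->(2,0)->EXIT
Step 3: p0:(2,1)->(2,0)->EXIT | p1:(2,1)->(2,0)->EXIT | p2:escaped
Exit steps: [3, 3, 2]
First to escape: p2 at step 2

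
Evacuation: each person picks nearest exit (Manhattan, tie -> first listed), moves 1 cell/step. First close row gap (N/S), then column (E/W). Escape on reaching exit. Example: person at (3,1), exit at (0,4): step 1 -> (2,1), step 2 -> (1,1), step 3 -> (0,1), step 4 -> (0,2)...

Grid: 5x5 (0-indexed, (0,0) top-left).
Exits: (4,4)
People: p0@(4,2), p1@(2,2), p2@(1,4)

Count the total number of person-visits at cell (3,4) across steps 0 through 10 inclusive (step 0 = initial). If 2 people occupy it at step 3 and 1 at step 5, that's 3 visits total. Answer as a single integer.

Step 0: p0@(4,2) p1@(2,2) p2@(1,4) -> at (3,4): 0 [-], cum=0
Step 1: p0@(4,3) p1@(3,2) p2@(2,4) -> at (3,4): 0 [-], cum=0
Step 2: p0@ESC p1@(4,2) p2@(3,4) -> at (3,4): 1 [p2], cum=1
Step 3: p0@ESC p1@(4,3) p2@ESC -> at (3,4): 0 [-], cum=1
Step 4: p0@ESC p1@ESC p2@ESC -> at (3,4): 0 [-], cum=1
Total visits = 1

Answer: 1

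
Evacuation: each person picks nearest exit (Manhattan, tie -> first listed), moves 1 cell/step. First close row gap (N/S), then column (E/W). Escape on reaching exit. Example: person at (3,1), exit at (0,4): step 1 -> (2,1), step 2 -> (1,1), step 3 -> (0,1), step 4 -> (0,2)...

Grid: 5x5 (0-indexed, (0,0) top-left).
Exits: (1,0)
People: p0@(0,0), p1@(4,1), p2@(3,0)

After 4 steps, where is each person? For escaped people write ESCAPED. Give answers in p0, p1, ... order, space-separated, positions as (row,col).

Step 1: p0:(0,0)->(1,0)->EXIT | p1:(4,1)->(3,1) | p2:(3,0)->(2,0)
Step 2: p0:escaped | p1:(3,1)->(2,1) | p2:(2,0)->(1,0)->EXIT
Step 3: p0:escaped | p1:(2,1)->(1,1) | p2:escaped
Step 4: p0:escaped | p1:(1,1)->(1,0)->EXIT | p2:escaped

ESCAPED ESCAPED ESCAPED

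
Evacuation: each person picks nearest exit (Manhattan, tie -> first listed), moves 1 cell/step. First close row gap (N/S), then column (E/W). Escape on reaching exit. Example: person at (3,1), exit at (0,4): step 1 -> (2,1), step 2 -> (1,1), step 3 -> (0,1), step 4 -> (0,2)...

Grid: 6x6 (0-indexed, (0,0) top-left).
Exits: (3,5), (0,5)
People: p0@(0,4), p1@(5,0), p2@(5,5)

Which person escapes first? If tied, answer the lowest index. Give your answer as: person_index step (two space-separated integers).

Answer: 0 1

Derivation:
Step 1: p0:(0,4)->(0,5)->EXIT | p1:(5,0)->(4,0) | p2:(5,5)->(4,5)
Step 2: p0:escaped | p1:(4,0)->(3,0) | p2:(4,5)->(3,5)->EXIT
Step 3: p0:escaped | p1:(3,0)->(3,1) | p2:escaped
Step 4: p0:escaped | p1:(3,1)->(3,2) | p2:escaped
Step 5: p0:escaped | p1:(3,2)->(3,3) | p2:escaped
Step 6: p0:escaped | p1:(3,3)->(3,4) | p2:escaped
Step 7: p0:escaped | p1:(3,4)->(3,5)->EXIT | p2:escaped
Exit steps: [1, 7, 2]
First to escape: p0 at step 1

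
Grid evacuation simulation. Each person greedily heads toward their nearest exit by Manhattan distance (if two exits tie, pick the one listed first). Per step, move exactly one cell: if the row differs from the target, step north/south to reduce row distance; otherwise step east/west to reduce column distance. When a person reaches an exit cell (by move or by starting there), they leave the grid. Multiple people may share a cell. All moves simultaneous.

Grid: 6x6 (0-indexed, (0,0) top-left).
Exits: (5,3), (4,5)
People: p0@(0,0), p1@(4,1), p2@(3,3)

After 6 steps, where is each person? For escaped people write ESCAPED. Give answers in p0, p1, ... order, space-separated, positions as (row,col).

Step 1: p0:(0,0)->(1,0) | p1:(4,1)->(5,1) | p2:(3,3)->(4,3)
Step 2: p0:(1,0)->(2,0) | p1:(5,1)->(5,2) | p2:(4,3)->(5,3)->EXIT
Step 3: p0:(2,0)->(3,0) | p1:(5,2)->(5,3)->EXIT | p2:escaped
Step 4: p0:(3,0)->(4,0) | p1:escaped | p2:escaped
Step 5: p0:(4,0)->(5,0) | p1:escaped | p2:escaped
Step 6: p0:(5,0)->(5,1) | p1:escaped | p2:escaped

(5,1) ESCAPED ESCAPED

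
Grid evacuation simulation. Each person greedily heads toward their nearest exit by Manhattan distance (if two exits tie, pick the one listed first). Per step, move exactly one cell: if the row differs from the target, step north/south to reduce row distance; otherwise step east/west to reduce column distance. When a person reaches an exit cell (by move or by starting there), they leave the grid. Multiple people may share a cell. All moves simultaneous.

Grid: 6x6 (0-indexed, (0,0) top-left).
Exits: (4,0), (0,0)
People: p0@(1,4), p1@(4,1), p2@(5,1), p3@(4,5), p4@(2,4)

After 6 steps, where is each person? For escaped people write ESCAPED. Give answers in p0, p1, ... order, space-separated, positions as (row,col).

Step 1: p0:(1,4)->(0,4) | p1:(4,1)->(4,0)->EXIT | p2:(5,1)->(4,1) | p3:(4,5)->(4,4) | p4:(2,4)->(3,4)
Step 2: p0:(0,4)->(0,3) | p1:escaped | p2:(4,1)->(4,0)->EXIT | p3:(4,4)->(4,3) | p4:(3,4)->(4,4)
Step 3: p0:(0,3)->(0,2) | p1:escaped | p2:escaped | p3:(4,3)->(4,2) | p4:(4,4)->(4,3)
Step 4: p0:(0,2)->(0,1) | p1:escaped | p2:escaped | p3:(4,2)->(4,1) | p4:(4,3)->(4,2)
Step 5: p0:(0,1)->(0,0)->EXIT | p1:escaped | p2:escaped | p3:(4,1)->(4,0)->EXIT | p4:(4,2)->(4,1)
Step 6: p0:escaped | p1:escaped | p2:escaped | p3:escaped | p4:(4,1)->(4,0)->EXIT

ESCAPED ESCAPED ESCAPED ESCAPED ESCAPED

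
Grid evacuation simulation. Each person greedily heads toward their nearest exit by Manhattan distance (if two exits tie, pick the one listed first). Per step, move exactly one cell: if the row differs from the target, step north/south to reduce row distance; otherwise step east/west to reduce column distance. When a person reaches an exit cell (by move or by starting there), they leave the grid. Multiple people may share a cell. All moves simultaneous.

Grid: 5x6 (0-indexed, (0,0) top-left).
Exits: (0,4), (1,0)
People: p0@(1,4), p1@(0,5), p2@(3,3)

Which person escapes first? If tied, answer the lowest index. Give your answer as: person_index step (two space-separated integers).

Answer: 0 1

Derivation:
Step 1: p0:(1,4)->(0,4)->EXIT | p1:(0,5)->(0,4)->EXIT | p2:(3,3)->(2,3)
Step 2: p0:escaped | p1:escaped | p2:(2,3)->(1,3)
Step 3: p0:escaped | p1:escaped | p2:(1,3)->(0,3)
Step 4: p0:escaped | p1:escaped | p2:(0,3)->(0,4)->EXIT
Exit steps: [1, 1, 4]
First to escape: p0 at step 1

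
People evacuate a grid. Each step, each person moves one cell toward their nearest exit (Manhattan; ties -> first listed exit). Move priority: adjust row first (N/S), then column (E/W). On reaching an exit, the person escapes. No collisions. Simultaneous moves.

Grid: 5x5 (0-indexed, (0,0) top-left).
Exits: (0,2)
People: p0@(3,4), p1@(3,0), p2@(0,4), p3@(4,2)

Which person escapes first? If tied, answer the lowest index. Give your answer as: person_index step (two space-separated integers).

Step 1: p0:(3,4)->(2,4) | p1:(3,0)->(2,0) | p2:(0,4)->(0,3) | p3:(4,2)->(3,2)
Step 2: p0:(2,4)->(1,4) | p1:(2,0)->(1,0) | p2:(0,3)->(0,2)->EXIT | p3:(3,2)->(2,2)
Step 3: p0:(1,4)->(0,4) | p1:(1,0)->(0,0) | p2:escaped | p3:(2,2)->(1,2)
Step 4: p0:(0,4)->(0,3) | p1:(0,0)->(0,1) | p2:escaped | p3:(1,2)->(0,2)->EXIT
Step 5: p0:(0,3)->(0,2)->EXIT | p1:(0,1)->(0,2)->EXIT | p2:escaped | p3:escaped
Exit steps: [5, 5, 2, 4]
First to escape: p2 at step 2

Answer: 2 2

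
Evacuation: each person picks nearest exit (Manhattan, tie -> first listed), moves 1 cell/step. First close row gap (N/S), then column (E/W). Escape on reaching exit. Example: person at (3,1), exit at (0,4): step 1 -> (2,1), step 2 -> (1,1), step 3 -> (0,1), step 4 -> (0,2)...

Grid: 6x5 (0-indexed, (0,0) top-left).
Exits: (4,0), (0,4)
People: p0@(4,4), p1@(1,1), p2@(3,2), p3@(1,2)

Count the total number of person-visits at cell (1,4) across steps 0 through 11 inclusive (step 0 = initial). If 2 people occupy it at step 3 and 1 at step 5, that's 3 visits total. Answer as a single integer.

Step 0: p0@(4,4) p1@(1,1) p2@(3,2) p3@(1,2) -> at (1,4): 0 [-], cum=0
Step 1: p0@(4,3) p1@(2,1) p2@(4,2) p3@(0,2) -> at (1,4): 0 [-], cum=0
Step 2: p0@(4,2) p1@(3,1) p2@(4,1) p3@(0,3) -> at (1,4): 0 [-], cum=0
Step 3: p0@(4,1) p1@(4,1) p2@ESC p3@ESC -> at (1,4): 0 [-], cum=0
Step 4: p0@ESC p1@ESC p2@ESC p3@ESC -> at (1,4): 0 [-], cum=0
Total visits = 0

Answer: 0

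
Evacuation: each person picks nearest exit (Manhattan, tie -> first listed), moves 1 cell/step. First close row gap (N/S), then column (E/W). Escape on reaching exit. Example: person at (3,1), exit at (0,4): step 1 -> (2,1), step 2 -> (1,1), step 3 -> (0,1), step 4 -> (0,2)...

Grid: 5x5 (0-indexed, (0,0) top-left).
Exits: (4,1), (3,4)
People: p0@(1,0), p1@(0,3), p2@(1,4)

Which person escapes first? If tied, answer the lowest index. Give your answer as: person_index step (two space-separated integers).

Answer: 2 2

Derivation:
Step 1: p0:(1,0)->(2,0) | p1:(0,3)->(1,3) | p2:(1,4)->(2,4)
Step 2: p0:(2,0)->(3,0) | p1:(1,3)->(2,3) | p2:(2,4)->(3,4)->EXIT
Step 3: p0:(3,0)->(4,0) | p1:(2,3)->(3,3) | p2:escaped
Step 4: p0:(4,0)->(4,1)->EXIT | p1:(3,3)->(3,4)->EXIT | p2:escaped
Exit steps: [4, 4, 2]
First to escape: p2 at step 2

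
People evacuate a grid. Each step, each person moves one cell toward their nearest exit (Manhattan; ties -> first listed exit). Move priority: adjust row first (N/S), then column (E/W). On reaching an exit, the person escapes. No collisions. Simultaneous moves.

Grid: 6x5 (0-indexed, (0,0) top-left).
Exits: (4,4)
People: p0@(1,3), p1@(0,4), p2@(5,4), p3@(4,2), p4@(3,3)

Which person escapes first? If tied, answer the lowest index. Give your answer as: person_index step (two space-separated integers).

Answer: 2 1

Derivation:
Step 1: p0:(1,3)->(2,3) | p1:(0,4)->(1,4) | p2:(5,4)->(4,4)->EXIT | p3:(4,2)->(4,3) | p4:(3,3)->(4,3)
Step 2: p0:(2,3)->(3,3) | p1:(1,4)->(2,4) | p2:escaped | p3:(4,3)->(4,4)->EXIT | p4:(4,3)->(4,4)->EXIT
Step 3: p0:(3,3)->(4,3) | p1:(2,4)->(3,4) | p2:escaped | p3:escaped | p4:escaped
Step 4: p0:(4,3)->(4,4)->EXIT | p1:(3,4)->(4,4)->EXIT | p2:escaped | p3:escaped | p4:escaped
Exit steps: [4, 4, 1, 2, 2]
First to escape: p2 at step 1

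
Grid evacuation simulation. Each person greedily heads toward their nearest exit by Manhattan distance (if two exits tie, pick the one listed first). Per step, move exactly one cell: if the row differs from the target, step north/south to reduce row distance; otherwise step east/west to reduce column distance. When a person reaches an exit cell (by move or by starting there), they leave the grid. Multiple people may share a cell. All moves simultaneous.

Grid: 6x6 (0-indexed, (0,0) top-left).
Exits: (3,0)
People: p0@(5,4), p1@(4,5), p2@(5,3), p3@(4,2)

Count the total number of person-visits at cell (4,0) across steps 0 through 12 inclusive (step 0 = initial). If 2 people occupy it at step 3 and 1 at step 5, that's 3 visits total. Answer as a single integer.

Step 0: p0@(5,4) p1@(4,5) p2@(5,3) p3@(4,2) -> at (4,0): 0 [-], cum=0
Step 1: p0@(4,4) p1@(3,5) p2@(4,3) p3@(3,2) -> at (4,0): 0 [-], cum=0
Step 2: p0@(3,4) p1@(3,4) p2@(3,3) p3@(3,1) -> at (4,0): 0 [-], cum=0
Step 3: p0@(3,3) p1@(3,3) p2@(3,2) p3@ESC -> at (4,0): 0 [-], cum=0
Step 4: p0@(3,2) p1@(3,2) p2@(3,1) p3@ESC -> at (4,0): 0 [-], cum=0
Step 5: p0@(3,1) p1@(3,1) p2@ESC p3@ESC -> at (4,0): 0 [-], cum=0
Step 6: p0@ESC p1@ESC p2@ESC p3@ESC -> at (4,0): 0 [-], cum=0
Total visits = 0

Answer: 0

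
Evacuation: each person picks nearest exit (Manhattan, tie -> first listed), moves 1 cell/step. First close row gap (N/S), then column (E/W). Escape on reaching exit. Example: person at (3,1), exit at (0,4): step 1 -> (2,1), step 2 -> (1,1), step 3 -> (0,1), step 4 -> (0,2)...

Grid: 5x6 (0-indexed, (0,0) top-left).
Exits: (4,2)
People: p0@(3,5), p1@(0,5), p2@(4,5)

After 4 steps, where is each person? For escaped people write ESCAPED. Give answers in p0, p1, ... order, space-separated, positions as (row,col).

Step 1: p0:(3,5)->(4,5) | p1:(0,5)->(1,5) | p2:(4,5)->(4,4)
Step 2: p0:(4,5)->(4,4) | p1:(1,5)->(2,5) | p2:(4,4)->(4,3)
Step 3: p0:(4,4)->(4,3) | p1:(2,5)->(3,5) | p2:(4,3)->(4,2)->EXIT
Step 4: p0:(4,3)->(4,2)->EXIT | p1:(3,5)->(4,5) | p2:escaped

ESCAPED (4,5) ESCAPED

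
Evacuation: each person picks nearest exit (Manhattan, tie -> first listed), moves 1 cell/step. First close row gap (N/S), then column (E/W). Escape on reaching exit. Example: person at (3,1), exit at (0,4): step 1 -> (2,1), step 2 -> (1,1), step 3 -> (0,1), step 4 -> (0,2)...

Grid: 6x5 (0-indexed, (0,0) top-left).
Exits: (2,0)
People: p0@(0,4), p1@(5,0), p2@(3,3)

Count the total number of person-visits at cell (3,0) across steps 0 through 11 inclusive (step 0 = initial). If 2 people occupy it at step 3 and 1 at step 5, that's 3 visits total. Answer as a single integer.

Step 0: p0@(0,4) p1@(5,0) p2@(3,3) -> at (3,0): 0 [-], cum=0
Step 1: p0@(1,4) p1@(4,0) p2@(2,3) -> at (3,0): 0 [-], cum=0
Step 2: p0@(2,4) p1@(3,0) p2@(2,2) -> at (3,0): 1 [p1], cum=1
Step 3: p0@(2,3) p1@ESC p2@(2,1) -> at (3,0): 0 [-], cum=1
Step 4: p0@(2,2) p1@ESC p2@ESC -> at (3,0): 0 [-], cum=1
Step 5: p0@(2,1) p1@ESC p2@ESC -> at (3,0): 0 [-], cum=1
Step 6: p0@ESC p1@ESC p2@ESC -> at (3,0): 0 [-], cum=1
Total visits = 1

Answer: 1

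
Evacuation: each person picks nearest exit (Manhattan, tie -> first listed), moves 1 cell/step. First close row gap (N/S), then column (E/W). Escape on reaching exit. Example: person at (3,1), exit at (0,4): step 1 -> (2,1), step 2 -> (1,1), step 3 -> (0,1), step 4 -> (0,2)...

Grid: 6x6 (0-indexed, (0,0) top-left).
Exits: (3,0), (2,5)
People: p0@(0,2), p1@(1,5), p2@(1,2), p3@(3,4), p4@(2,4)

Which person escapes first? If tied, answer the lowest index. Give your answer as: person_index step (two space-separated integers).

Step 1: p0:(0,2)->(1,2) | p1:(1,5)->(2,5)->EXIT | p2:(1,2)->(2,2) | p3:(3,4)->(2,4) | p4:(2,4)->(2,5)->EXIT
Step 2: p0:(1,2)->(2,2) | p1:escaped | p2:(2,2)->(3,2) | p3:(2,4)->(2,5)->EXIT | p4:escaped
Step 3: p0:(2,2)->(3,2) | p1:escaped | p2:(3,2)->(3,1) | p3:escaped | p4:escaped
Step 4: p0:(3,2)->(3,1) | p1:escaped | p2:(3,1)->(3,0)->EXIT | p3:escaped | p4:escaped
Step 5: p0:(3,1)->(3,0)->EXIT | p1:escaped | p2:escaped | p3:escaped | p4:escaped
Exit steps: [5, 1, 4, 2, 1]
First to escape: p1 at step 1

Answer: 1 1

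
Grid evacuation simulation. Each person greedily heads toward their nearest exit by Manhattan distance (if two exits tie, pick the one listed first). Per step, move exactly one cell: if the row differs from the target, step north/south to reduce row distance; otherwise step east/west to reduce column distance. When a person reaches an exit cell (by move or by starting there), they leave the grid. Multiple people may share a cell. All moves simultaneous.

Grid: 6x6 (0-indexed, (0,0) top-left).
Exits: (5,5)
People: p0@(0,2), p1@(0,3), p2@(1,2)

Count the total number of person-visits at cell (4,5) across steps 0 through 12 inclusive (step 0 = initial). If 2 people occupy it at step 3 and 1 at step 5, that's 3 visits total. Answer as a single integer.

Step 0: p0@(0,2) p1@(0,3) p2@(1,2) -> at (4,5): 0 [-], cum=0
Step 1: p0@(1,2) p1@(1,3) p2@(2,2) -> at (4,5): 0 [-], cum=0
Step 2: p0@(2,2) p1@(2,3) p2@(3,2) -> at (4,5): 0 [-], cum=0
Step 3: p0@(3,2) p1@(3,3) p2@(4,2) -> at (4,5): 0 [-], cum=0
Step 4: p0@(4,2) p1@(4,3) p2@(5,2) -> at (4,5): 0 [-], cum=0
Step 5: p0@(5,2) p1@(5,3) p2@(5,3) -> at (4,5): 0 [-], cum=0
Step 6: p0@(5,3) p1@(5,4) p2@(5,4) -> at (4,5): 0 [-], cum=0
Step 7: p0@(5,4) p1@ESC p2@ESC -> at (4,5): 0 [-], cum=0
Step 8: p0@ESC p1@ESC p2@ESC -> at (4,5): 0 [-], cum=0
Total visits = 0

Answer: 0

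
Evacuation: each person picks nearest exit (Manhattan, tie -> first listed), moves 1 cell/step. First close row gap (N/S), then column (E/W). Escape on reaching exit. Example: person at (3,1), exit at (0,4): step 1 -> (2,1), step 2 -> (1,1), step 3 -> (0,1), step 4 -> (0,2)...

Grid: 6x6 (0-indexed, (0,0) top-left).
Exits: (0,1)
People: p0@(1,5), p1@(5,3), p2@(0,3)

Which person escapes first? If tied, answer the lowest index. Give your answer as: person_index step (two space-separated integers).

Step 1: p0:(1,5)->(0,5) | p1:(5,3)->(4,3) | p2:(0,3)->(0,2)
Step 2: p0:(0,5)->(0,4) | p1:(4,3)->(3,3) | p2:(0,2)->(0,1)->EXIT
Step 3: p0:(0,4)->(0,3) | p1:(3,3)->(2,3) | p2:escaped
Step 4: p0:(0,3)->(0,2) | p1:(2,3)->(1,3) | p2:escaped
Step 5: p0:(0,2)->(0,1)->EXIT | p1:(1,3)->(0,3) | p2:escaped
Step 6: p0:escaped | p1:(0,3)->(0,2) | p2:escaped
Step 7: p0:escaped | p1:(0,2)->(0,1)->EXIT | p2:escaped
Exit steps: [5, 7, 2]
First to escape: p2 at step 2

Answer: 2 2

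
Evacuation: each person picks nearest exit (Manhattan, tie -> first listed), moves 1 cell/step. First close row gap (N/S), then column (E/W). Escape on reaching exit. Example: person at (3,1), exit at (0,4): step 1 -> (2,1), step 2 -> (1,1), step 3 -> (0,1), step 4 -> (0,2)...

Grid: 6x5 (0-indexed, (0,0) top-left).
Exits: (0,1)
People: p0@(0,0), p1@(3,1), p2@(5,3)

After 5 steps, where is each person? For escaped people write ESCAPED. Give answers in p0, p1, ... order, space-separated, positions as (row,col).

Step 1: p0:(0,0)->(0,1)->EXIT | p1:(3,1)->(2,1) | p2:(5,3)->(4,3)
Step 2: p0:escaped | p1:(2,1)->(1,1) | p2:(4,3)->(3,3)
Step 3: p0:escaped | p1:(1,1)->(0,1)->EXIT | p2:(3,3)->(2,3)
Step 4: p0:escaped | p1:escaped | p2:(2,3)->(1,3)
Step 5: p0:escaped | p1:escaped | p2:(1,3)->(0,3)

ESCAPED ESCAPED (0,3)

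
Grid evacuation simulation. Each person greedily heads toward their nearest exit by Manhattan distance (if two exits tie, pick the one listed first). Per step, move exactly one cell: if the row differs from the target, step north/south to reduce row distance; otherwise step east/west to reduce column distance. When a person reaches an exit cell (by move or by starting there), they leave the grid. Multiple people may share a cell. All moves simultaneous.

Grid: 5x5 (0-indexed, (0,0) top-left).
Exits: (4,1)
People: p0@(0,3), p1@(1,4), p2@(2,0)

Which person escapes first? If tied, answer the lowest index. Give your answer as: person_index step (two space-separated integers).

Answer: 2 3

Derivation:
Step 1: p0:(0,3)->(1,3) | p1:(1,4)->(2,4) | p2:(2,0)->(3,0)
Step 2: p0:(1,3)->(2,3) | p1:(2,4)->(3,4) | p2:(3,0)->(4,0)
Step 3: p0:(2,3)->(3,3) | p1:(3,4)->(4,4) | p2:(4,0)->(4,1)->EXIT
Step 4: p0:(3,3)->(4,3) | p1:(4,4)->(4,3) | p2:escaped
Step 5: p0:(4,3)->(4,2) | p1:(4,3)->(4,2) | p2:escaped
Step 6: p0:(4,2)->(4,1)->EXIT | p1:(4,2)->(4,1)->EXIT | p2:escaped
Exit steps: [6, 6, 3]
First to escape: p2 at step 3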